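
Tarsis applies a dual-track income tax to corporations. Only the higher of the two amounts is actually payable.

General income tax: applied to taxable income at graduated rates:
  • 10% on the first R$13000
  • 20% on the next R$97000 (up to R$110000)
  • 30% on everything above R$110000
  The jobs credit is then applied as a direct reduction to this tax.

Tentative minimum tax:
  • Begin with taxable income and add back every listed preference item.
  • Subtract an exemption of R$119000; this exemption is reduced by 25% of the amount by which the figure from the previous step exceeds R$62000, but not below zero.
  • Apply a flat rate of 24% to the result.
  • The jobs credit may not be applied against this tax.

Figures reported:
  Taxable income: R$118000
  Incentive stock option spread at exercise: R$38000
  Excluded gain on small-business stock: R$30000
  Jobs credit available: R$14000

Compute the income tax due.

General income tax:
  R$13000 × 10% = R$1300
  R$97000 × 20% = R$19400
  R$8000 × 30% = R$2400
  → R$23100
  Less jobs credit R$14000 → R$9100

Tentative minimum tax:
  Adjusted income: R$118000 + R$38000 + R$30000 = R$186000
  Exemption: R$119000 − 25% × (R$186000 − R$62000) = R$119000 − R$31000 = R$88000
  Base: R$186000 − R$88000 = R$98000
  R$98000 × 24% = R$23520

R$23520 > R$9100, so the tentative minimum tax is the binding amount.

R$23520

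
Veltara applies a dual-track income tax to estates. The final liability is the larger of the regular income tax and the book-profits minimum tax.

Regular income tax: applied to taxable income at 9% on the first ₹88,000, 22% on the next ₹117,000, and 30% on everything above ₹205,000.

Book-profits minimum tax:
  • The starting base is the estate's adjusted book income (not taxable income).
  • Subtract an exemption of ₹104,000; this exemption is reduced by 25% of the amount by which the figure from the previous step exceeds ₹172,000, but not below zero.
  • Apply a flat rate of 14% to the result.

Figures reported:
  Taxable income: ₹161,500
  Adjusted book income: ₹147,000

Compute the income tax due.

Regular income tax:
  ₹88,000 × 9% = ₹7,920
  ₹73,500 × 22% = ₹16,170
  → ₹24,090

Book-profits minimum tax:
  Base (adjusted book income): ₹147,000
  Exemption: ₹147,000 ≤ ₹172,000, so full ₹104,000 applies
  Base: ₹147,000 − ₹104,000 = ₹43,000
  ₹43,000 × 14% = ₹6,020

₹24,090 > ₹6,020, so the regular income tax governs.

₹24,090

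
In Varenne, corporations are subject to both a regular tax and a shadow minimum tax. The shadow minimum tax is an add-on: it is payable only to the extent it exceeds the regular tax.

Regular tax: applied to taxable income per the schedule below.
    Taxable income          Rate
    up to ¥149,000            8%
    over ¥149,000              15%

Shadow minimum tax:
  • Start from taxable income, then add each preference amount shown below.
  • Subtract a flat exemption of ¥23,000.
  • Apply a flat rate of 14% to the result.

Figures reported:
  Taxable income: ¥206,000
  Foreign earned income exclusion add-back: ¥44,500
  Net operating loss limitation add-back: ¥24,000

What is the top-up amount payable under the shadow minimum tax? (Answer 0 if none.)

¥14,740

Regular tax:
  ¥149,000 × 8% = ¥11,920
  ¥57,000 × 15% = ¥8,550
  → ¥20,470

Shadow minimum tax:
  Adjusted income: ¥206,000 + ¥44,500 + ¥24,000 = ¥274,500
  Less exemption ¥23,000 → base ¥251,500
  ¥251,500 × 14% = ¥35,210

Excess of shadow minimum tax over regular tax: ¥35,210 − ¥20,470 = ¥14,740.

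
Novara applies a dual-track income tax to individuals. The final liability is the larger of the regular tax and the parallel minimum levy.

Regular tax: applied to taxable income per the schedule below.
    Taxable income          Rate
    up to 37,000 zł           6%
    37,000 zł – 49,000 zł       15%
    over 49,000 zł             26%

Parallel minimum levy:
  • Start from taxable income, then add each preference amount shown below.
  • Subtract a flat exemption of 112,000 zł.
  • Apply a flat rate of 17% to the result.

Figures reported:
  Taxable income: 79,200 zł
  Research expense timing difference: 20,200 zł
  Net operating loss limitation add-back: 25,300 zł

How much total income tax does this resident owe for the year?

11,872 zł

Regular tax:
  37,000 zł × 6% = 2,220 zł
  12,000 zł × 15% = 1,800 zł
  30,200 zł × 26% = 7,852 zł
  → 11,872 zł

Parallel minimum levy:
  Adjusted income: 79,200 zł + 20,200 zł + 25,300 zł = 124,700 zł
  Less exemption 112,000 zł → base 12,700 zł
  12,700 zł × 17% = 2,159 zł

11,872 zł > 2,159 zł, so the regular tax governs.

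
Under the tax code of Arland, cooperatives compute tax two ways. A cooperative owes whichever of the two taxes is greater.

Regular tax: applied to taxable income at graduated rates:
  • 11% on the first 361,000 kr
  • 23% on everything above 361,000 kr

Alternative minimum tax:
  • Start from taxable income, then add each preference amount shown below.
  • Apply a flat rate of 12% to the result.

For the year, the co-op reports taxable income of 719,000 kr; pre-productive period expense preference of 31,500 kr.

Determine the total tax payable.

Alternative minimum tax:
  Adjusted income: 719,000 kr + 31,500 kr = 750,500 kr
  750,500 kr × 12% = 90,060 kr

Regular tax:
  361,000 kr × 11% = 39,710 kr
  358,000 kr × 23% = 82,340 kr
  → 122,050 kr

122,050 kr > 90,060 kr, so the regular tax governs.

122,050 kr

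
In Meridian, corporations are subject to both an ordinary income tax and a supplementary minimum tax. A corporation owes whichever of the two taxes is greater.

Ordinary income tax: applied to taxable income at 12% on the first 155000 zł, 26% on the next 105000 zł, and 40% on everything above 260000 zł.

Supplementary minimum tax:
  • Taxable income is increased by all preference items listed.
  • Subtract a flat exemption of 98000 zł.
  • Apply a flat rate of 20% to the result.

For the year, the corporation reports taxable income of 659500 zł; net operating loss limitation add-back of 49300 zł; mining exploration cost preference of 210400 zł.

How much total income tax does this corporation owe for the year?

Supplementary minimum tax:
  Adjusted income: 659500 zł + 49300 zł + 210400 zł = 919200 zł
  Less exemption 98000 zł → base 821200 zł
  821200 zł × 20% = 164240 zł

Ordinary income tax:
  155000 zł × 12% = 18600 zł
  105000 zł × 26% = 27300 zł
  399500 zł × 40% = 159800 zł
  → 205700 zł

205700 zł > 164240 zł, so the ordinary income tax governs.

205700 zł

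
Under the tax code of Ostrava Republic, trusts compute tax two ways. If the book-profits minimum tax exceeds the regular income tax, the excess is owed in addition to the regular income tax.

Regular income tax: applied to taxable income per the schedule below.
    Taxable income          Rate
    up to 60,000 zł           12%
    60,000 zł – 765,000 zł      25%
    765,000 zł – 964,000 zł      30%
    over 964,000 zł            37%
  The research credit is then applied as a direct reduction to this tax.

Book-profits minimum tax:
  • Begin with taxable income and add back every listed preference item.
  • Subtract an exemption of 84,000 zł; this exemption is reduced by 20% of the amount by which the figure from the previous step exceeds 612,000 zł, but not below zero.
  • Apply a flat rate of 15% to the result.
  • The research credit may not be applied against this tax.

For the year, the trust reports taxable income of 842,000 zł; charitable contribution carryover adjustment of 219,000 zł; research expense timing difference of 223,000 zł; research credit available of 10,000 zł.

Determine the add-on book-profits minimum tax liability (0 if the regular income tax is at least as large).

Book-profits minimum tax:
  Adjusted income: 842,000 zł + 219,000 zł + 223,000 zł = 1,284,000 zł
  Exemption: 20% × (1,284,000 zł − 612,000 zł) = 134,400 zł ≥ 84,000 zł, so the exemption is fully phased out
  Base: 1,284,000 zł − 0 zł = 1,284,000 zł
  1,284,000 zł × 15% = 192,600 zł

Regular income tax:
  60,000 zł × 12% = 7,200 zł
  705,000 zł × 25% = 176,250 zł
  77,000 zł × 30% = 23,100 zł
  → 206,550 zł
  Less research credit 10,000 zł → 196,550 zł

192,600 zł ≤ 196,550 zł, so no add-on is due.

0 zł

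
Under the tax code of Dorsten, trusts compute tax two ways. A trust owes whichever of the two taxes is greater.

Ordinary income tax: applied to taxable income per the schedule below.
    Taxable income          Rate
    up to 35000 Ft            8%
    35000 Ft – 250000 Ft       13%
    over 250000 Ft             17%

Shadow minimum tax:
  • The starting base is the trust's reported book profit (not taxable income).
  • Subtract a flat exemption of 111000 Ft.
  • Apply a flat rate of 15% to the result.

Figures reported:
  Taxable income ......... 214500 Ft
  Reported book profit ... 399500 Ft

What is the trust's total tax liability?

Ordinary income tax:
  35000 Ft × 8% = 2800 Ft
  179500 Ft × 13% = 23335 Ft
  → 26135 Ft

Shadow minimum tax:
  Base (reported book profit): 399500 Ft
  Less exemption 111000 Ft → base 288500 Ft
  288500 Ft × 15% = 43275 Ft

43275 Ft > 26135 Ft, so the shadow minimum tax is the binding amount.

43275 Ft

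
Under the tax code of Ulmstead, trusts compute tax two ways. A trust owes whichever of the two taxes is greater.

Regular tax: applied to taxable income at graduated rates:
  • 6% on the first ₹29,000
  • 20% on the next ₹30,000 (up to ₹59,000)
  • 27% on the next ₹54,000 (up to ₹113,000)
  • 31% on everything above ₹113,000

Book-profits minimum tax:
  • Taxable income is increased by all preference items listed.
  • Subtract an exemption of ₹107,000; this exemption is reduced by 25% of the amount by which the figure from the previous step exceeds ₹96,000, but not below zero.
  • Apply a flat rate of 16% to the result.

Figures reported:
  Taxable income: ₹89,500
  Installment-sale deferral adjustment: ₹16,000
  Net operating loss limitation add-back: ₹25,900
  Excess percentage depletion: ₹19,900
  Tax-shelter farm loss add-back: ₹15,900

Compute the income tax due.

Book-profits minimum tax:
  Adjusted income: ₹89,500 + ₹16,000 + ₹25,900 + ₹19,900 + ₹15,900 = ₹167,200
  Exemption: ₹107,000 − 25% × (₹167,200 − ₹96,000) = ₹107,000 − ₹17,800 = ₹89,200
  Base: ₹167,200 − ₹89,200 = ₹78,000
  ₹78,000 × 16% = ₹12,480

Regular tax:
  ₹29,000 × 6% = ₹1,740
  ₹30,000 × 20% = ₹6,000
  ₹30,500 × 27% = ₹8,235
  → ₹15,975

₹15,975 > ₹12,480, so the regular tax governs.

₹15,975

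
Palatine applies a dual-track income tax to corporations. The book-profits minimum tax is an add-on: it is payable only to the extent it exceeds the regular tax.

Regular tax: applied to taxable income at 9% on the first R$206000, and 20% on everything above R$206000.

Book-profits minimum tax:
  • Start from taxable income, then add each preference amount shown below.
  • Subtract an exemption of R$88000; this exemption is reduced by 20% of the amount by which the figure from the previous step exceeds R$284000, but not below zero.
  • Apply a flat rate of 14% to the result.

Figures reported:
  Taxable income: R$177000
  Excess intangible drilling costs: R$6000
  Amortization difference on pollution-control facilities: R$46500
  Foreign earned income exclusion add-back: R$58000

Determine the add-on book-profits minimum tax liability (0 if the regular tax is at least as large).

Regular tax:
  R$177000 × 9% = R$15930

Book-profits minimum tax:
  Adjusted income: R$177000 + R$6000 + R$46500 + R$58000 = R$287500
  Exemption: R$88000 − 20% × (R$287500 − R$284000) = R$88000 − R$700 = R$87300
  Base: R$287500 − R$87300 = R$200200
  R$200200 × 14% = R$28028

Excess of book-profits minimum tax over regular tax: R$28028 − R$15930 = R$12098.

R$12098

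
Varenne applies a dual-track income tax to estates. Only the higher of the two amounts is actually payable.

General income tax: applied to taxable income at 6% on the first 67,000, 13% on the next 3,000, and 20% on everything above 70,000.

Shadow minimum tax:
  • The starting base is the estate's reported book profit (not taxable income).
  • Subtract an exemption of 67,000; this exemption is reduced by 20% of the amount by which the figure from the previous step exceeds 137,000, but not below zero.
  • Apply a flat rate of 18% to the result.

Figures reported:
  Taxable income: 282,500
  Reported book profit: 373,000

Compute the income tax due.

63,576

Shadow minimum tax:
  Base (reported book profit): 373,000
  Exemption: 67,000 − 20% × (373,000 − 137,000) = 67,000 − 47,200 = 19,800
  Base: 373,000 − 19,800 = 353,200
  353,200 × 18% = 63,576

General income tax:
  67,000 × 6% = 4,020
  3,000 × 13% = 390
  212,500 × 20% = 42,500
  → 46,910

63,576 > 46,910, so the shadow minimum tax is the binding amount.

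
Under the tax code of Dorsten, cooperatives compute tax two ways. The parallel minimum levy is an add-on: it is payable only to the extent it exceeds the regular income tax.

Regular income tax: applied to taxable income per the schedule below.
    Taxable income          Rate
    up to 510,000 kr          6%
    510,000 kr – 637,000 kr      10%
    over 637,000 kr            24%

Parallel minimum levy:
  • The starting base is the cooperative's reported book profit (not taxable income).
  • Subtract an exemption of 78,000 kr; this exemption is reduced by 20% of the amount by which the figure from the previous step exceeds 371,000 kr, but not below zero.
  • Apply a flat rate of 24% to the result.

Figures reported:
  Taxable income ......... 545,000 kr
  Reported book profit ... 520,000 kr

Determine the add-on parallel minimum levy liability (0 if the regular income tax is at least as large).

79,132 kr

Parallel minimum levy:
  Base (reported book profit): 520,000 kr
  Exemption: 78,000 kr − 20% × (520,000 kr − 371,000 kr) = 78,000 kr − 29,800 kr = 48,200 kr
  Base: 520,000 kr − 48,200 kr = 471,800 kr
  471,800 kr × 24% = 113,232 kr

Regular income tax:
  510,000 kr × 6% = 30,600 kr
  35,000 kr × 10% = 3,500 kr
  → 34,100 kr

Excess of parallel minimum levy over regular income tax: 113,232 kr − 34,100 kr = 79,132 kr.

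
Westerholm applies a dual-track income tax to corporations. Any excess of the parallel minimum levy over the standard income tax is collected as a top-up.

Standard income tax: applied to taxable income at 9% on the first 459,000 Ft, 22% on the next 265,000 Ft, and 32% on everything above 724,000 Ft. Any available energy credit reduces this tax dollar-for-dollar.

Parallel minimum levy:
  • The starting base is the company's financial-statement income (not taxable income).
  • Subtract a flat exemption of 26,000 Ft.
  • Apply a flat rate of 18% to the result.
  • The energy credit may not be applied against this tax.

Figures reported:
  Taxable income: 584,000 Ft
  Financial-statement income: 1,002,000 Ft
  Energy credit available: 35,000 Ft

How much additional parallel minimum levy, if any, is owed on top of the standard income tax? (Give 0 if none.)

141,870 Ft

Parallel minimum levy:
  Base (financial-statement income): 1,002,000 Ft
  Less exemption 26,000 Ft → base 976,000 Ft
  976,000 Ft × 18% = 175,680 Ft

Standard income tax:
  459,000 Ft × 9% = 41,310 Ft
  125,000 Ft × 22% = 27,500 Ft
  → 68,810 Ft
  Less energy credit 35,000 Ft → 33,810 Ft

Excess of parallel minimum levy over standard income tax: 175,680 Ft − 33,810 Ft = 141,870 Ft.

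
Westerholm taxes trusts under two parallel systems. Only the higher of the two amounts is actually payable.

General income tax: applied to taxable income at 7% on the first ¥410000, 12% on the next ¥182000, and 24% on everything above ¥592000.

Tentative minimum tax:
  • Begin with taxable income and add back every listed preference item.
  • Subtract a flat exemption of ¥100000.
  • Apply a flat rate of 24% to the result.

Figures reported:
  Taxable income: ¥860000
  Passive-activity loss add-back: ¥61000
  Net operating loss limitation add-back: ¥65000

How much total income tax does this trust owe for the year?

¥212640

General income tax:
  ¥410000 × 7% = ¥28700
  ¥182000 × 12% = ¥21840
  ¥268000 × 24% = ¥64320
  → ¥114860

Tentative minimum tax:
  Adjusted income: ¥860000 + ¥61000 + ¥65000 = ¥986000
  Less exemption ¥100000 → base ¥886000
  ¥886000 × 24% = ¥212640

¥212640 > ¥114860, so the tentative minimum tax is the binding amount.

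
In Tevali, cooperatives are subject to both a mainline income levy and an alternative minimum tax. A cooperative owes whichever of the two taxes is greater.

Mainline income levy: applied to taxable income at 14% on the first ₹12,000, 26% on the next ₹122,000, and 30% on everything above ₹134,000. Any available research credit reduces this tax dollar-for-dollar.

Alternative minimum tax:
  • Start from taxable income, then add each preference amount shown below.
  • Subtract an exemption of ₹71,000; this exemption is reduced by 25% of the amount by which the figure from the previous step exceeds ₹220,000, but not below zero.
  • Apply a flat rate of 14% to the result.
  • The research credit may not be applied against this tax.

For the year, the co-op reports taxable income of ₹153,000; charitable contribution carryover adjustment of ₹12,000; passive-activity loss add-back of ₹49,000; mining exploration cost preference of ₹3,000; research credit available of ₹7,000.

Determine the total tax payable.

₹32,100

Mainline income levy:
  ₹12,000 × 14% = ₹1,680
  ₹122,000 × 26% = ₹31,720
  ₹19,000 × 30% = ₹5,700
  → ₹39,100
  Less research credit ₹7,000 → ₹32,100

Alternative minimum tax:
  Adjusted income: ₹153,000 + ₹12,000 + ₹49,000 + ₹3,000 = ₹217,000
  Exemption: ₹217,000 ≤ ₹220,000, so full ₹71,000 applies
  Base: ₹217,000 − ₹71,000 = ₹146,000
  ₹146,000 × 14% = ₹20,440

₹32,100 > ₹20,440, so the mainline income levy governs.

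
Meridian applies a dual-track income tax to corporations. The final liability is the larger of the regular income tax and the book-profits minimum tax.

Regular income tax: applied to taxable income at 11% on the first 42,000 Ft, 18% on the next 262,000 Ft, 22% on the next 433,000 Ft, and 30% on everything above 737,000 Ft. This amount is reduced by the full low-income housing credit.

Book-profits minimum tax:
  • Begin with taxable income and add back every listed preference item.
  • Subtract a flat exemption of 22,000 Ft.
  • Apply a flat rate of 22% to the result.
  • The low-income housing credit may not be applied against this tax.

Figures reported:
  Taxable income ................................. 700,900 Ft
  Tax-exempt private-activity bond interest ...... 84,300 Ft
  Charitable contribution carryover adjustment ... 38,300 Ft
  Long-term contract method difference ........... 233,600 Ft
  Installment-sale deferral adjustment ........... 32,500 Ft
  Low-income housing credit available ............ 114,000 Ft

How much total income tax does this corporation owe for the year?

234,872 Ft

Regular income tax:
  42,000 Ft × 11% = 4,620 Ft
  262,000 Ft × 18% = 47,160 Ft
  396,900 Ft × 22% = 87,318 Ft
  → 139,098 Ft
  Less low-income housing credit 114,000 Ft → 25,098 Ft

Book-profits minimum tax:
  Adjusted income: 700,900 Ft + 84,300 Ft + 38,300 Ft + 233,600 Ft + 32,500 Ft = 1,089,600 Ft
  Less exemption 22,000 Ft → base 1,067,600 Ft
  1,067,600 Ft × 22% = 234,872 Ft

234,872 Ft > 25,098 Ft, so the book-profits minimum tax is the binding amount.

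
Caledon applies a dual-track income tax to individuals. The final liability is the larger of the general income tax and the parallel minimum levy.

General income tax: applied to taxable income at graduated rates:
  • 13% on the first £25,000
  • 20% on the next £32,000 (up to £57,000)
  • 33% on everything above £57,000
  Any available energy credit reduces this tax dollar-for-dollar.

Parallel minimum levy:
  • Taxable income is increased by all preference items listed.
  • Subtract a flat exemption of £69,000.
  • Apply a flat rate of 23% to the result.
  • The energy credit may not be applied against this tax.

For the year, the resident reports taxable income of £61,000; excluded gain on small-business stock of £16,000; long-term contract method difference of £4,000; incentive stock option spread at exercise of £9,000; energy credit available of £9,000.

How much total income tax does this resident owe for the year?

General income tax:
  £25,000 × 13% = £3,250
  £32,000 × 20% = £6,400
  £4,000 × 33% = £1,320
  → £10,970
  Less energy credit £9,000 → £1,970

Parallel minimum levy:
  Adjusted income: £61,000 + £16,000 + £4,000 + £9,000 = £90,000
  Less exemption £69,000 → base £21,000
  £21,000 × 23% = £4,830

£4,830 > £1,970, so the parallel minimum levy is the binding amount.

£4,830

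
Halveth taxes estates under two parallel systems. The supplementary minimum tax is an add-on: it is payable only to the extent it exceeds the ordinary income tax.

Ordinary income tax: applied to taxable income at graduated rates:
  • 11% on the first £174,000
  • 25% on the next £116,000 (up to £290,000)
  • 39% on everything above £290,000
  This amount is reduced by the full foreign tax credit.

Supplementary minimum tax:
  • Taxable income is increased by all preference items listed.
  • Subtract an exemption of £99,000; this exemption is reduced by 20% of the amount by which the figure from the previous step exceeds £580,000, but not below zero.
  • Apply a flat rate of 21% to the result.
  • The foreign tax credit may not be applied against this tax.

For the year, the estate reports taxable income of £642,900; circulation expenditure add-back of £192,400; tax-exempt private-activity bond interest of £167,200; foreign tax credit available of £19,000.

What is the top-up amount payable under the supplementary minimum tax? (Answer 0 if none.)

Ordinary income tax:
  £174,000 × 11% = £19,140
  £116,000 × 25% = £29,000
  £352,900 × 39% = £137,631
  → £185,771
  Less foreign tax credit £19,000 → £166,771

Supplementary minimum tax:
  Adjusted income: £642,900 + £192,400 + £167,200 = £1,002,500
  Exemption: £99,000 − 20% × (£1,002,500 − £580,000) = £99,000 − £84,500 = £14,500
  Base: £1,002,500 − £14,500 = £988,000
  £988,000 × 21% = £207,480

Excess of supplementary minimum tax over ordinary income tax: £207,480 − £166,771 = £40,709.

£40,709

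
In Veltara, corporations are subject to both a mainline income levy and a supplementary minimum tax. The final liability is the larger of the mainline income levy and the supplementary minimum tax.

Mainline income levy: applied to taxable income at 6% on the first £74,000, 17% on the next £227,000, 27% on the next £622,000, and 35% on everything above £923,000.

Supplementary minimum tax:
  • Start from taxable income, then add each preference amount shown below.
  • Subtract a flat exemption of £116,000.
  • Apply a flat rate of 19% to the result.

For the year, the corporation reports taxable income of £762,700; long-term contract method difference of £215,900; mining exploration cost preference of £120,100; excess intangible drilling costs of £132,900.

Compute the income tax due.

Mainline income levy:
  £74,000 × 6% = £4,440
  £227,000 × 17% = £38,590
  £461,700 × 27% = £124,659
  → £167,689

Supplementary minimum tax:
  Adjusted income: £762,700 + £215,900 + £120,100 + £132,900 = £1,231,600
  Less exemption £116,000 → base £1,115,600
  £1,115,600 × 19% = £211,964

£211,964 > £167,689, so the supplementary minimum tax is the binding amount.

£211,964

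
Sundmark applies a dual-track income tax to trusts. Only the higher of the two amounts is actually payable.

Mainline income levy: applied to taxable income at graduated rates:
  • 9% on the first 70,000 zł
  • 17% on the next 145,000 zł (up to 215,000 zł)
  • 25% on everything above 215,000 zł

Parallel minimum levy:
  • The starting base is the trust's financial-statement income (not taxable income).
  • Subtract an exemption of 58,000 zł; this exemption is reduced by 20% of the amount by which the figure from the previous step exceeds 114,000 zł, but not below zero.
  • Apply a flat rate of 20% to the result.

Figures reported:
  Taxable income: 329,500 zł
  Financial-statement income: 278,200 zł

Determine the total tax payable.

59,575 zł

Mainline income levy:
  70,000 zł × 9% = 6,300 zł
  145,000 zł × 17% = 24,650 zł
  114,500 zł × 25% = 28,625 zł
  → 59,575 zł

Parallel minimum levy:
  Base (financial-statement income): 278,200 zł
  Exemption: 58,000 zł − 20% × (278,200 zł − 114,000 zł) = 58,000 zł − 32,840 zł = 25,160 zł
  Base: 278,200 zł − 25,160 zł = 253,040 zł
  253,040 zł × 20% = 50,608 zł

59,575 zł > 50,608 zł, so the mainline income levy governs.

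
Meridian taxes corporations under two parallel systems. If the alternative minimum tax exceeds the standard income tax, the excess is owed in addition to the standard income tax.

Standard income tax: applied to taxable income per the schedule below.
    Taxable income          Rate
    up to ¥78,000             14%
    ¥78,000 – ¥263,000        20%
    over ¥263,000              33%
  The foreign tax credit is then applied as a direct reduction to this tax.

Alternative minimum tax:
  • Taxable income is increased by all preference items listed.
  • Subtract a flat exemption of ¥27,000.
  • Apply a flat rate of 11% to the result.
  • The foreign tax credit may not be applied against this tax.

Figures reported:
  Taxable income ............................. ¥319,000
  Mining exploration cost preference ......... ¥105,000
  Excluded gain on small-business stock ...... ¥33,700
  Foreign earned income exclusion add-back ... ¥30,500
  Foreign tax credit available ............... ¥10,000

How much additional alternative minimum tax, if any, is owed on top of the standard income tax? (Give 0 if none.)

Alternative minimum tax:
  Adjusted income: ¥319,000 + ¥105,000 + ¥33,700 + ¥30,500 = ¥488,200
  Less exemption ¥27,000 → base ¥461,200
  ¥461,200 × 11% = ¥50,732

Standard income tax:
  ¥78,000 × 14% = ¥10,920
  ¥185,000 × 20% = ¥37,000
  ¥56,000 × 33% = ¥18,480
  → ¥66,400
  Less foreign tax credit ¥10,000 → ¥56,400

¥50,732 ≤ ¥56,400, so no add-on is due.

¥0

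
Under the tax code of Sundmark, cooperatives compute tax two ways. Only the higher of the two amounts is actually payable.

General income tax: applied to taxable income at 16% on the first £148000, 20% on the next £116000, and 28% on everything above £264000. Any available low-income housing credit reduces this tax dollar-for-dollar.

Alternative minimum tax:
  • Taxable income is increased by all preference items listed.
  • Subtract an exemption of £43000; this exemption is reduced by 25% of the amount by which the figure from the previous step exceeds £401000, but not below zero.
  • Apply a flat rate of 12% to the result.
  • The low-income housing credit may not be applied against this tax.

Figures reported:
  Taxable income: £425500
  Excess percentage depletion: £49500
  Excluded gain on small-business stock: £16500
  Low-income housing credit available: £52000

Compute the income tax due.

Alternative minimum tax:
  Adjusted income: £425500 + £49500 + £16500 = £491500
  Exemption: £43000 − 25% × (£491500 − £401000) = £43000 − £22625 = £20375
  Base: £491500 − £20375 = £471125
  £471125 × 12% = £56535

General income tax:
  £148000 × 16% = £23680
  £116000 × 20% = £23200
  £161500 × 28% = £45220
  → £92100
  Less low-income housing credit £52000 → £40100

£56535 > £40100, so the alternative minimum tax is the binding amount.

£56535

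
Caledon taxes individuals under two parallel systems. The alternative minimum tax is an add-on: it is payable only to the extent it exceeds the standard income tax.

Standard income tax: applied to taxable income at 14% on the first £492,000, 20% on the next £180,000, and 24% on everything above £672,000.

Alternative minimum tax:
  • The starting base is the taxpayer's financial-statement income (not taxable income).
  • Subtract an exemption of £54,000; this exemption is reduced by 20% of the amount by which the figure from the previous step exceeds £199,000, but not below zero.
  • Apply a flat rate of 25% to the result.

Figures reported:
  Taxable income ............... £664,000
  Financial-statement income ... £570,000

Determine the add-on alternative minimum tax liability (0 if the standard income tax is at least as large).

Standard income tax:
  £492,000 × 14% = £68,880
  £172,000 × 20% = £34,400
  → £103,280

Alternative minimum tax:
  Base (financial-statement income): £570,000
  Exemption: 20% × (£570,000 − £199,000) = £74,200 ≥ £54,000, so the exemption is fully phased out
  Base: £570,000 − £0 = £570,000
  £570,000 × 25% = £142,500

Excess of alternative minimum tax over standard income tax: £142,500 − £103,280 = £39,220.

£39,220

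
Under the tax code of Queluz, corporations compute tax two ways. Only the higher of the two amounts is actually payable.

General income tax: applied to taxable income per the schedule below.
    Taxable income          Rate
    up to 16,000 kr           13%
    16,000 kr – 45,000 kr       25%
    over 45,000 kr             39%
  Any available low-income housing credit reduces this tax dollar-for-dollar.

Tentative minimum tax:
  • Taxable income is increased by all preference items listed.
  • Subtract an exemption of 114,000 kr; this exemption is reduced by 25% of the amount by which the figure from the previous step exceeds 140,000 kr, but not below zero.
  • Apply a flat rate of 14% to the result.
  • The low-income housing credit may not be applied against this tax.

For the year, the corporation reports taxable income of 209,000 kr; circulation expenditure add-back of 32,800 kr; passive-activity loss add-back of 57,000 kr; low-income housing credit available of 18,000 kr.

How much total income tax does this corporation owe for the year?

55,290 kr

General income tax:
  16,000 kr × 13% = 2,080 kr
  29,000 kr × 25% = 7,250 kr
  164,000 kr × 39% = 63,960 kr
  → 73,290 kr
  Less low-income housing credit 18,000 kr → 55,290 kr

Tentative minimum tax:
  Adjusted income: 209,000 kr + 32,800 kr + 57,000 kr = 298,800 kr
  Exemption: 114,000 kr − 25% × (298,800 kr − 140,000 kr) = 114,000 kr − 39,700 kr = 74,300 kr
  Base: 298,800 kr − 74,300 kr = 224,500 kr
  224,500 kr × 14% = 31,430 kr

55,290 kr > 31,430 kr, so the general income tax governs.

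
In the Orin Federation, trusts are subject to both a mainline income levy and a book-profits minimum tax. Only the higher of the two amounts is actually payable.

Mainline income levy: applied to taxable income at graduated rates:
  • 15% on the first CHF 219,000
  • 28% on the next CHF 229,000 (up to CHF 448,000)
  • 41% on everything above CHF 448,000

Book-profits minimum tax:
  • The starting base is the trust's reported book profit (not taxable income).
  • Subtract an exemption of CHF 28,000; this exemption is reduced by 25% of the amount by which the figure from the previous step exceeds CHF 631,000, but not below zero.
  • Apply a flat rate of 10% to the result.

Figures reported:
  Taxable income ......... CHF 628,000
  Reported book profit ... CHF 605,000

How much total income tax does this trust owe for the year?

CHF 170,770

Book-profits minimum tax:
  Base (reported book profit): CHF 605,000
  Exemption: CHF 605,000 ≤ CHF 631,000, so full CHF 28,000 applies
  Base: CHF 605,000 − CHF 28,000 = CHF 577,000
  CHF 577,000 × 10% = CHF 57,700

Mainline income levy:
  CHF 219,000 × 15% = CHF 32,850
  CHF 229,000 × 28% = CHF 64,120
  CHF 180,000 × 41% = CHF 73,800
  → CHF 170,770

CHF 170,770 > CHF 57,700, so the mainline income levy governs.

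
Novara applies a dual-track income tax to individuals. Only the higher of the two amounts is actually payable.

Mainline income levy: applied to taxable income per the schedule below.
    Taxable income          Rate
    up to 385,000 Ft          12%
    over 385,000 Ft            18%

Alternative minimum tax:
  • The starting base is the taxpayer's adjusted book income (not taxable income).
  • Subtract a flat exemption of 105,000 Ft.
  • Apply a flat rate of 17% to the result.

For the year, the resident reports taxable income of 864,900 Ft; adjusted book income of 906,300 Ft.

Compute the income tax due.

Mainline income levy:
  385,000 Ft × 12% = 46,200 Ft
  479,900 Ft × 18% = 86,382 Ft
  → 132,582 Ft

Alternative minimum tax:
  Base (adjusted book income): 906,300 Ft
  Less exemption 105,000 Ft → base 801,300 Ft
  801,300 Ft × 17% = 136,221 Ft

136,221 Ft > 132,582 Ft, so the alternative minimum tax is the binding amount.

136,221 Ft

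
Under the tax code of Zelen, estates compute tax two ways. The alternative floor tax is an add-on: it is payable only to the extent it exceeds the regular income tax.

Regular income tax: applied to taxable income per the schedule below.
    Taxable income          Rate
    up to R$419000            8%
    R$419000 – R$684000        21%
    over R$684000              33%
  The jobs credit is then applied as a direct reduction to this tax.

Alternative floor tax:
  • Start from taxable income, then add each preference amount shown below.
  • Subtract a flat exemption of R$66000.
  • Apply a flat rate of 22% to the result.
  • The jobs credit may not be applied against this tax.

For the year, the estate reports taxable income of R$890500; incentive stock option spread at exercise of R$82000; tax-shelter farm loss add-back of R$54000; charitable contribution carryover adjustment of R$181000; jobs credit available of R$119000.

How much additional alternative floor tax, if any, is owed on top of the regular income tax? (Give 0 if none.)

Alternative floor tax:
  Adjusted income: R$890500 + R$82000 + R$54000 + R$181000 = R$1207500
  Less exemption R$66000 → base R$1141500
  R$1141500 × 22% = R$251130

Regular income tax:
  R$419000 × 8% = R$33520
  R$265000 × 21% = R$55650
  R$206500 × 33% = R$68145
  → R$157315
  Less jobs credit R$119000 → R$38315

Excess of alternative floor tax over regular income tax: R$251130 − R$38315 = R$212815.

R$212815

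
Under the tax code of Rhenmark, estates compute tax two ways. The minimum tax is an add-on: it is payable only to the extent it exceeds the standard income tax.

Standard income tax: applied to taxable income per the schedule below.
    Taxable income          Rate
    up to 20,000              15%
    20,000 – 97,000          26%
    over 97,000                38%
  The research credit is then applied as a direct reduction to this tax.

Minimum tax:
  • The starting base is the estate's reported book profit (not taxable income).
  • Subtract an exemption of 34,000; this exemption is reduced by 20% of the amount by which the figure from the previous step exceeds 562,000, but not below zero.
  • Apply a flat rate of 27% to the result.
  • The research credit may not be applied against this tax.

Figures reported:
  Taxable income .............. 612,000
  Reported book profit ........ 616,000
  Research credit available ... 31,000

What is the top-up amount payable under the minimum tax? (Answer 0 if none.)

0

Standard income tax:
  20,000 × 15% = 3,000
  77,000 × 26% = 20,020
  515,000 × 38% = 195,700
  → 218,720
  Less research credit 31,000 → 187,720

Minimum tax:
  Base (reported book profit): 616,000
  Exemption: 34,000 − 20% × (616,000 − 562,000) = 34,000 − 10,800 = 23,200
  Base: 616,000 − 23,200 = 592,800
  592,800 × 27% = 160,056

160,056 ≤ 187,720, so no add-on is due.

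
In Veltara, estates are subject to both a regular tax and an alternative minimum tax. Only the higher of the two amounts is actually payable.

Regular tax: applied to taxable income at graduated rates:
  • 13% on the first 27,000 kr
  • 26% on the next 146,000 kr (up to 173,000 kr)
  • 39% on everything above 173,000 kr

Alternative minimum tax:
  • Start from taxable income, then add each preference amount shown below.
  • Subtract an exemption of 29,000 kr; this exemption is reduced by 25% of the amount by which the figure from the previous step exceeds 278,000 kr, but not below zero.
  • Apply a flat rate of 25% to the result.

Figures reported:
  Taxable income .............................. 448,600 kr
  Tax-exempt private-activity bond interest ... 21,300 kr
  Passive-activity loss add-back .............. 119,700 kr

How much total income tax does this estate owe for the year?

148,954 kr

Alternative minimum tax:
  Adjusted income: 448,600 kr + 21,300 kr + 119,700 kr = 589,600 kr
  Exemption: 25% × (589,600 kr − 278,000 kr) = 77,900 kr ≥ 29,000 kr, so the exemption is fully phased out
  Base: 589,600 kr − 0 kr = 589,600 kr
  589,600 kr × 25% = 147,400 kr

Regular tax:
  27,000 kr × 13% = 3,510 kr
  146,000 kr × 26% = 37,960 kr
  275,600 kr × 39% = 107,484 kr
  → 148,954 kr

148,954 kr > 147,400 kr, so the regular tax governs.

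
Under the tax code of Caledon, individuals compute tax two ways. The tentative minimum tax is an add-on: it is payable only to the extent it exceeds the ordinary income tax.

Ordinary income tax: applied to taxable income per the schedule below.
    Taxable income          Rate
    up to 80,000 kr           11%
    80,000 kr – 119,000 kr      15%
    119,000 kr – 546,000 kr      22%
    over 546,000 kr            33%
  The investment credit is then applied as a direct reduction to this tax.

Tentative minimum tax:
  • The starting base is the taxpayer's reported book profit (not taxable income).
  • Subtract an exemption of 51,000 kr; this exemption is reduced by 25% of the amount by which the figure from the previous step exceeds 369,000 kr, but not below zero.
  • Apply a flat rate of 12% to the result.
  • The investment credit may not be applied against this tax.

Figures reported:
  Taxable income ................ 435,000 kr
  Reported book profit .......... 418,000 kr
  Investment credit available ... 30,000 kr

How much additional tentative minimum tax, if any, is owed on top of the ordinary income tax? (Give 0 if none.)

0 kr

Ordinary income tax:
  80,000 kr × 11% = 8,800 kr
  39,000 kr × 15% = 5,850 kr
  316,000 kr × 22% = 69,520 kr
  → 84,170 kr
  Less investment credit 30,000 kr → 54,170 kr

Tentative minimum tax:
  Base (reported book profit): 418,000 kr
  Exemption: 51,000 kr − 25% × (418,000 kr − 369,000 kr) = 51,000 kr − 12,250 kr = 38,750 kr
  Base: 418,000 kr − 38,750 kr = 379,250 kr
  379,250 kr × 12% = 45,510 kr

45,510 kr ≤ 54,170 kr, so no add-on is due.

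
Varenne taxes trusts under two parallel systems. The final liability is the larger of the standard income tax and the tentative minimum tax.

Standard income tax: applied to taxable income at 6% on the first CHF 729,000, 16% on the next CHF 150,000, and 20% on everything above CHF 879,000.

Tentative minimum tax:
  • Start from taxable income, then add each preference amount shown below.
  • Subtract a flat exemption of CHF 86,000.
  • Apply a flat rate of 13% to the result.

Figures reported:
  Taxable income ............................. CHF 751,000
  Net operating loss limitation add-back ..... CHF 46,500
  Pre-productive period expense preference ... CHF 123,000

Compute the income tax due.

Tentative minimum tax:
  Adjusted income: CHF 751,000 + CHF 46,500 + CHF 123,000 = CHF 920,500
  Less exemption CHF 86,000 → base CHF 834,500
  CHF 834,500 × 13% = CHF 108,485

Standard income tax:
  CHF 729,000 × 6% = CHF 43,740
  CHF 22,000 × 16% = CHF 3,520
  → CHF 47,260

CHF 108,485 > CHF 47,260, so the tentative minimum tax is the binding amount.

CHF 108,485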